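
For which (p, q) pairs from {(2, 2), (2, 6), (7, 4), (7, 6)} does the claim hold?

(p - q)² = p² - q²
(2, 2)

Testing each pair:
(2, 2): LHS = 0, RHS = 0 → holds
(2, 6): LHS = 16, RHS = -32 → fails
(7, 4): LHS = 9, RHS = 33 → fails
(7, 6): LHS = 1, RHS = 13 → fails

1 of 4 pairs satisfies the claim.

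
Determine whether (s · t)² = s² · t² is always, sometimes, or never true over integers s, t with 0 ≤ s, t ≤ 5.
Always true

The identity holds for every pair in the range. For instance at (s, t) = (5, 4): both sides equal 400.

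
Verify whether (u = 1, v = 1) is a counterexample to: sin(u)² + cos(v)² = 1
Substituting u = 1, v = 1:
LHS = sin(1)² + cos(1)² = 1
RHS = 1

The sides agree, so this pair does not disprove the claim.

Answer: No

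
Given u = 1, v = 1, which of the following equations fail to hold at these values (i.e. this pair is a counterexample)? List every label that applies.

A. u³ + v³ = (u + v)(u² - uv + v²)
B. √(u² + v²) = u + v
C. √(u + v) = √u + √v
Evaluating each claim at the given values:
A. LHS = 2, RHS = 2 → holds here (LHS = RHS)
B. LHS = √(2) ≈ 1.414, RHS = 2 → fails here (LHS ≠ RHS)
C. LHS = √(2) ≈ 1.414, RHS = 2 → fails here (LHS ≠ RHS)

Answer: B, C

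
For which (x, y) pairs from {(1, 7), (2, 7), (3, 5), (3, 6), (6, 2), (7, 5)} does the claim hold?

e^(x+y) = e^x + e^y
Testing each pair:
(1, 7): LHS = e^8 ≈ 2981, RHS = e + e^7 ≈ 1099 → fails
(2, 7): LHS = e^9 ≈ 8103, RHS = e^2 + e^7 ≈ 1104 → fails
(3, 5): LHS = e^8 ≈ 2981, RHS = e^3 + e^5 ≈ 168.5 → fails
(3, 6): LHS = e^9 ≈ 8103, RHS = e^3 + e^6 ≈ 423.5 → fails
(6, 2): LHS = e^8 ≈ 2981, RHS = e^2 + e^6 ≈ 410.8 → fails
(7, 5): LHS = e^12 ≈ 162754.8, RHS = e^5 + e^7 ≈ 1245 → fails

No pair satisfies the claim.

Answer: None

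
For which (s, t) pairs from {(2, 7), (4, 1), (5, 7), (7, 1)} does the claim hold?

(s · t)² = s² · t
Testing each pair:
(2, 7): LHS = 196, RHS = 28 → fails
(4, 1): LHS = 16, RHS = 16 → holds
(5, 7): LHS = 1225, RHS = 175 → fails
(7, 1): LHS = 49, RHS = 49 → holds

2 of 4 pairs satisfy the claim.

Answer: (4, 1), (7, 1)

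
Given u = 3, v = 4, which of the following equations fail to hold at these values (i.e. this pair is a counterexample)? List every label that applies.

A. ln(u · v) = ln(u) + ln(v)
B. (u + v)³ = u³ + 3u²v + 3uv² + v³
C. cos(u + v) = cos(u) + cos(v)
C

Evaluating each claim at the given values:
A. LHS = ln(12) ≈ 2.485, RHS = ln(3) + ln(4) ≈ 2.485 → holds here (LHS = RHS)
B. LHS = 343, RHS = 343 → holds here (LHS = RHS)
C. LHS = cos(7) ≈ 0.7539, RHS = cos(3) + cos(4) ≈ -1.644 → fails here (LHS ≠ RHS)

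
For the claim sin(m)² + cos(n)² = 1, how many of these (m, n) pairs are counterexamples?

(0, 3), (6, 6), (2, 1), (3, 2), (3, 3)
Testing each pair:
(0, 3): LHS = cos(3)² ≈ 0.9801, RHS = 1 → counterexample
(6, 6): LHS = sin(6)² + cos(6)² = 1, RHS = 1 → satisfies claim
(2, 1): LHS = cos(1)² + sin(2)² ≈ 1.119, RHS = 1 → counterexample
(3, 2): LHS = sin(3)² + cos(2)² ≈ 0.1931, RHS = 1 → counterexample
(3, 3): LHS = sin(3)² + cos(3)² = 1, RHS = 1 → satisfies claim

That makes 3 counterexamples.

Answer: 3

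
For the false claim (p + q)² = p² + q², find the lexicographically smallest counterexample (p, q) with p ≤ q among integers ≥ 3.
(p, q) = (3, 3)

Substituting (3, 3) into the claim:
LHS = (3 + 3)² = 36
RHS = 3² + 3² = 18

Since LHS ≠ RHS, this pair disproves the claim, and no lexicographically smaller pair (p ≤ q, integers ≥ 3) does.

For instance (3, 10) is also a counterexample (LHS = 169, RHS = 109), but it's lexicographically larger.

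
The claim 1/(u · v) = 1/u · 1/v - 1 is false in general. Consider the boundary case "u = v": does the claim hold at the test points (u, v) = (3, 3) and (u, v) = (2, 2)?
No, fails at both test points

At (3, 3): LHS = 1/9 ≠ RHS = -8/9
At (2, 2): LHS = 1/4 ≠ RHS = -3/4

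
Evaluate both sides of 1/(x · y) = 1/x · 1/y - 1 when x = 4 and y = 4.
LHS = 1/(4 · 4) = 1/16
RHS = 1/4 · 1/4 - 1 = -15/16

LHS ≠ RHS, so the equation does not hold here.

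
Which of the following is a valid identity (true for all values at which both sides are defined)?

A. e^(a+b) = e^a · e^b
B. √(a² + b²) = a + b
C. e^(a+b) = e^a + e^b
A

A: holds — e.g. at (1, 5), both sides equal e^6 ≈ 403.4.
B: fails at (2, 3) — LHS = √(13) ≈ 3.606, RHS = 5.
C: fails at (2, 7) — LHS = e^9 ≈ 8103, RHS = e^2 + e^7 ≈ 1104.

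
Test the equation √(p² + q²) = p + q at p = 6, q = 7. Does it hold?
Substituting p = 6, q = 7:

LHS = √(6² + 7²) = √(85) ≈ 9.22
RHS = 6 + 7 = 13

LHS ≠ RHS, so the equation does not hold at this point.

Answer: Fails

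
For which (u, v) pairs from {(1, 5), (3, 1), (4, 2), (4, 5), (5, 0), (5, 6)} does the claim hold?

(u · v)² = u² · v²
All pairs

Testing each pair:
(1, 5): LHS = 25, RHS = 25 → holds
(3, 1): LHS = 9, RHS = 9 → holds
(4, 2): LHS = 64, RHS = 64 → holds
(4, 5): LHS = 400, RHS = 400 → holds
(5, 0): LHS = 0, RHS = 0 → holds
(5, 6): LHS = 900, RHS = 900 → holds

Every pair satisfies the claim.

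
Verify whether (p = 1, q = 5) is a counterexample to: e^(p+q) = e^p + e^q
Yes

Substituting p = 1, q = 5:
LHS = e^(1+5) = e^6 ≈ 403.4
RHS = e^1 + e^5 = e + e^5 ≈ 151.1

Since LHS ≠ RHS, this pair disproves the claim.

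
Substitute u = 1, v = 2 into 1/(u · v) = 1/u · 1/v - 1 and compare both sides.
LHS = 1/(1 · 2) = 1/2
RHS = 1/1 · 1/2 - 1 = -1/2

LHS ≠ RHS, so the equation does not hold here.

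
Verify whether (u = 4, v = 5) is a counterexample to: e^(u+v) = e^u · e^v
Substituting u = 4, v = 5:
LHS = e^(4+5) = e^9 ≈ 8103
RHS = e^4 · e^5 = e^9 ≈ 8103

The sides agree, so this pair does not disprove the claim.

Answer: No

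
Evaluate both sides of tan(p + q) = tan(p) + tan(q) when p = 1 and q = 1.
LHS = tan(1 + 1) = tan(2) ≈ -2.185
RHS = tan(1) + tan(1) = 2·tan(1) ≈ 3.115

LHS ≠ RHS (they differ by about 5.3), so the equation does not hold here.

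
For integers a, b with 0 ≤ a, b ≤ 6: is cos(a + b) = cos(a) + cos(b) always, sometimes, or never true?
Never true

The claim fails for every pair in the range. For instance at (a, b) = (1, 1): LHS = cos(2) ≈ -0.4161, RHS = 2·cos(1) ≈ 1.081.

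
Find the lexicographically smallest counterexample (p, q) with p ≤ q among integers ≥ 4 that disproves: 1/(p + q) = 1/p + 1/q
(p, q) = (4, 4)

Substituting (4, 4) into the claim:
LHS = 1/(4 + 4) = 1/8
RHS = 1/4 + 1/4 = 1/2

Since LHS ≠ RHS, this pair disproves the claim, and no lexicographically smaller pair (p ≤ q, integers ≥ 4) does.

For instance (10, 10) is also a counterexample (LHS = 1/20, RHS = 1/5), but it's lexicographically larger.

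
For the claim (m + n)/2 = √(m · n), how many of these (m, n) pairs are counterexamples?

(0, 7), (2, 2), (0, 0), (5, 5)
Testing each pair:
(0, 7): LHS = 7/2, RHS = 0 → counterexample
(2, 2): LHS = 2, RHS = 2 → satisfies claim
(0, 0): LHS = 0, RHS = 0 → satisfies claim
(5, 5): LHS = 5, RHS = 5 → satisfies claim

That makes 1 counterexample.

Answer: 1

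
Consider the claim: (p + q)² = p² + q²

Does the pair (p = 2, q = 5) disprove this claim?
Yes

Substituting p = 2, q = 5:
LHS = (2 + 5)² = 49
RHS = 2² + 5² = 29

Since LHS ≠ RHS, this pair disproves the claim.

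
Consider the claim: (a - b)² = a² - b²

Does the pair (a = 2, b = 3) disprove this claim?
Substituting a = 2, b = 3:
LHS = (2 - 3)² = 1
RHS = 2² - 3² = -5

Since LHS ≠ RHS, this pair disproves the claim.

Answer: Yes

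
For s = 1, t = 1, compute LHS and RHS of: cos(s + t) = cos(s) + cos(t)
LHS = cos(1 + 1) = cos(2) ≈ -0.4161
RHS = cos(1) + cos(1) = 2·cos(1) ≈ 1.081

LHS ≠ RHS (they differ by about 1.497), so the equation does not hold here.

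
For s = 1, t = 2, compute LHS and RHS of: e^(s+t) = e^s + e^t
LHS = e^(1+2) = e^3 ≈ 20.09
RHS = e^1 + e^2 = e + e^2 ≈ 10.11

LHS ≠ RHS (they differ by about 9.978), so the equation does not hold here.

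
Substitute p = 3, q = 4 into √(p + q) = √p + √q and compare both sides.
LHS = √(3 + 4) = √(7) ≈ 2.646
RHS = √3 + √4 = √(3) + 2 ≈ 3.732

LHS ≠ RHS (they differ by about 1.086), so the equation does not hold here.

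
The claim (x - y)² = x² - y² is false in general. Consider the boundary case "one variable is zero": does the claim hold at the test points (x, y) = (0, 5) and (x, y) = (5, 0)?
At (0, 5): LHS = 25 ≠ RHS = -25
At (5, 0): LHS = 25, RHS = 25 → equal

Answer: Only at (5, 0)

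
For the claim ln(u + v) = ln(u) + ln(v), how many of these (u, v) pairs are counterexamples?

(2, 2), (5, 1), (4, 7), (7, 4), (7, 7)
4

Testing each pair:
(2, 2): LHS = ln(4) ≈ 1.386, RHS = 2·ln(2) ≈ 1.386 → satisfies claim
(5, 1): LHS = ln(6) ≈ 1.792, RHS = ln(5) ≈ 1.609 → counterexample
(4, 7): LHS = ln(11) ≈ 2.398, RHS = ln(4) + ln(7) ≈ 3.332 → counterexample
(7, 4): LHS = ln(11) ≈ 2.398, RHS = ln(4) + ln(7) ≈ 3.332 → counterexample
(7, 7): LHS = ln(14) ≈ 2.639, RHS = 2·ln(7) ≈ 3.892 → counterexample

That makes 4 counterexamples.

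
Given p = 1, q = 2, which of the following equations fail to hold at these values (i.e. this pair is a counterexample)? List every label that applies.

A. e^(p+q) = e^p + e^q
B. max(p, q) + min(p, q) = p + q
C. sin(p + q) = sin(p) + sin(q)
A, C

Evaluating each claim at the given values:
A. LHS = e^3 ≈ 20.09, RHS = e + e^2 ≈ 10.11 → fails here (LHS ≠ RHS)
B. LHS = 3, RHS = 3 → holds here (LHS = RHS)
C. LHS = sin(3) ≈ 0.1411, RHS = sin(1) + sin(2) ≈ 1.751 → fails here (LHS ≠ RHS)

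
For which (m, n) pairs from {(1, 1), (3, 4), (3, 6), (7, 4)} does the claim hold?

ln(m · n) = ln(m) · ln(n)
Testing each pair:
(1, 1): LHS = 0, RHS = 0 → holds
(3, 4): LHS = ln(12) ≈ 2.485, RHS = ln(3)·ln(4) ≈ 1.523 → fails
(3, 6): LHS = ln(18) ≈ 2.89, RHS = ln(3)·ln(6) ≈ 1.968 → fails
(7, 4): LHS = ln(28) ≈ 3.332, RHS = ln(4)·ln(7) ≈ 2.698 → fails

1 of 4 pairs satisfies the claim.

Answer: (1, 1)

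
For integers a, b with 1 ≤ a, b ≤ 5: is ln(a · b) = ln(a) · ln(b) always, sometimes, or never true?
Sometimes true

It holds at (a, b) = (1, 1) (both sides equal 0), but fails at (a, b) = (5, 2) (LHS = ln(10) ≈ 2.303, RHS = ln(2)·ln(5) ≈ 1.116).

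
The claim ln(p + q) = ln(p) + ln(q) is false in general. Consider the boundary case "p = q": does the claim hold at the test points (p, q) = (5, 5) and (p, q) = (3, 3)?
At (5, 5): LHS = ln(10) ≈ 2.303 ≠ RHS = 2·ln(5) ≈ 3.219
At (3, 3): LHS = ln(6) ≈ 1.792 ≠ RHS = 2·ln(3) ≈ 2.197

Answer: No, fails at both test points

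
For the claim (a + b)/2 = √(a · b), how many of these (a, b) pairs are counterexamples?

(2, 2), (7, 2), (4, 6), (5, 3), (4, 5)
Testing each pair:
(2, 2): LHS = 2, RHS = 2 → satisfies claim
(7, 2): LHS = 9/2, RHS = √(14) ≈ 3.742 → counterexample
(4, 6): LHS = 5, RHS = 2·√(6) ≈ 4.899 → counterexample
(5, 3): LHS = 4, RHS = √(15) ≈ 3.873 → counterexample
(4, 5): LHS = 9/2, RHS = 2·√(5) ≈ 4.472 → counterexample

That makes 4 counterexamples.

Answer: 4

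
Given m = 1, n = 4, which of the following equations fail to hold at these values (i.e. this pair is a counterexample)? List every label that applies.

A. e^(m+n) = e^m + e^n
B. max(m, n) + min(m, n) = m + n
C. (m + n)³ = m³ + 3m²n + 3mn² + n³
A

Evaluating each claim at the given values:
A. LHS = e^5 ≈ 148.4, RHS = e + e^4 ≈ 57.32 → fails here (LHS ≠ RHS)
B. LHS = 5, RHS = 5 → holds here (LHS = RHS)
C. LHS = 125, RHS = 125 → holds here (LHS = RHS)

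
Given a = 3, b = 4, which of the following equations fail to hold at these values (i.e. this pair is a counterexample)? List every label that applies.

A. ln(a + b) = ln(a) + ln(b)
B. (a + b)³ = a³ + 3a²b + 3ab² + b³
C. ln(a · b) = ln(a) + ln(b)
Evaluating each claim at the given values:
A. LHS = ln(7) ≈ 1.946, RHS = ln(3) + ln(4) ≈ 2.485 → fails here (LHS ≠ RHS)
B. LHS = 343, RHS = 343 → holds here (LHS = RHS)
C. LHS = ln(12) ≈ 2.485, RHS = ln(3) + ln(4) ≈ 2.485 → holds here (LHS = RHS)

Answer: A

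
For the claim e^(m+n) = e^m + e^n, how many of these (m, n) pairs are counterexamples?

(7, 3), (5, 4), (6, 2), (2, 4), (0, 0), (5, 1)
Testing each pair:
(7, 3): LHS = e^10 ≈ 22026.5, RHS = e^3 + e^7 ≈ 1117 → counterexample
(5, 4): LHS = e^9 ≈ 8103, RHS = e^4 + e^5 ≈ 203 → counterexample
(6, 2): LHS = e^8 ≈ 2981, RHS = e^2 + e^6 ≈ 410.8 → counterexample
(2, 4): LHS = e^6 ≈ 403.4, RHS = e^2 + e^4 ≈ 61.99 → counterexample
(0, 0): LHS = 1, RHS = 2 → counterexample
(5, 1): LHS = e^6 ≈ 403.4, RHS = e + e^5 ≈ 151.1 → counterexample

That makes 6 counterexamples.

Answer: 6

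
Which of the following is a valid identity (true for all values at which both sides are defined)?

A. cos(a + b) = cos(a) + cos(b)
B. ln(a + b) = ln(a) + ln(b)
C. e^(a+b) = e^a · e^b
A: fails at (2, 7) — LHS = cos(9) ≈ -0.9111, RHS = cos(2) + cos(7) ≈ 0.3378.
B: fails at (1, 2) — LHS = ln(3) ≈ 1.099, RHS = ln(2) ≈ 0.6931.
C: holds — e.g. at (2, 3), both sides equal e^5 ≈ 148.4.

Answer: C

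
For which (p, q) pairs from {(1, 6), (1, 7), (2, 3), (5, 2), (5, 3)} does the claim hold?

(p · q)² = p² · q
None

Testing each pair:
(1, 6): LHS = 36, RHS = 6 → fails
(1, 7): LHS = 49, RHS = 7 → fails
(2, 3): LHS = 36, RHS = 12 → fails
(5, 2): LHS = 100, RHS = 50 → fails
(5, 3): LHS = 225, RHS = 75 → fails

No pair satisfies the claim.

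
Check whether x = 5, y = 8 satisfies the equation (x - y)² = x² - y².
Fails

Substituting x = 5, y = 8:

LHS = (5 - 8)² = 9
RHS = 5² - 8² = -39

LHS ≠ RHS, so the equation does not hold at this point.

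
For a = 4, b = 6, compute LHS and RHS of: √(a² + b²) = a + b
LHS = √(4² + 6²) = 2·√(13) ≈ 7.211
RHS = 4 + 6 = 10

LHS ≠ RHS (they differ by about 2.789), so the equation does not hold here.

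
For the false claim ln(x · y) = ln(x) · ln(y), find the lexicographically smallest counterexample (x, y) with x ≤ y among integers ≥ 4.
(x, y) = (4, 4)

Substituting (4, 4) into the claim:
LHS = ln(4 · 4) = ln(16) ≈ 2.773
RHS = ln(4) · ln(4) = ln(4)² ≈ 1.922

Since LHS ≠ RHS, this pair disproves the claim, and no lexicographically smaller pair (x ≤ y, integers ≥ 4) does.

For instance (7, 11) is also a counterexample (LHS = ln(77) ≈ 4.344, RHS = ln(7)·ln(11) ≈ 4.666), but it's lexicographically larger.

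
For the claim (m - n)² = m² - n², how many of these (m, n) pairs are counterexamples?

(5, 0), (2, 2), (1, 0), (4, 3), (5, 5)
1

Testing each pair:
(5, 0): LHS = 25, RHS = 25 → satisfies claim
(2, 2): LHS = 0, RHS = 0 → satisfies claim
(1, 0): LHS = 1, RHS = 1 → satisfies claim
(4, 3): LHS = 1, RHS = 7 → counterexample
(5, 5): LHS = 0, RHS = 0 → satisfies claim

That makes 1 counterexample.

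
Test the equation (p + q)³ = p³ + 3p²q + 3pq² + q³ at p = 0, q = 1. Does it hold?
Holds

Substituting p = 0, q = 1:

LHS = (0 + 1)³ = 1
RHS = 0³ + 3·0²·1 + 3·0·1² + 1³ = 1

LHS = RHS, so the equation holds at this point.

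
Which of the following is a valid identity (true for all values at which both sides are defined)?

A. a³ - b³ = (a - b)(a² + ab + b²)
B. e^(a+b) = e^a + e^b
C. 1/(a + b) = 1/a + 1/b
A: holds — e.g. at (1, 1), both sides equal 0.
B: fails at (1, 5) — LHS = e^6 ≈ 403.4, RHS = e + e^5 ≈ 151.1.
C: fails at (2, 4) — LHS = 1/6, RHS = 3/4.

Answer: A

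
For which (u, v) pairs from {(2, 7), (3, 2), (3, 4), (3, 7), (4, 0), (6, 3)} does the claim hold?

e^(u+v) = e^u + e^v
None

Testing each pair:
(2, 7): LHS = e^9 ≈ 8103, RHS = e^2 + e^7 ≈ 1104 → fails
(3, 2): LHS = e^5 ≈ 148.4, RHS = e^2 + e^3 ≈ 27.47 → fails
(3, 4): LHS = e^7 ≈ 1097, RHS = e^3 + e^4 ≈ 74.68 → fails
(3, 7): LHS = e^10 ≈ 22026.5, RHS = e^3 + e^7 ≈ 1117 → fails
(4, 0): LHS = e^4 ≈ 54.6, RHS = 1 + e^4 ≈ 55.6 → fails
(6, 3): LHS = e^9 ≈ 8103, RHS = e^3 + e^6 ≈ 423.5 → fails

No pair satisfies the claim.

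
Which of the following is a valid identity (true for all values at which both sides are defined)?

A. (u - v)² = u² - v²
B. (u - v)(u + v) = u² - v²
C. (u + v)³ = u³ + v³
B

A: fails at (2, 5) — LHS = 9, RHS = -21.
B: holds — e.g. at (3, 7), both sides equal -40.
C: fails at (3, 5) — LHS = 512, RHS = 152.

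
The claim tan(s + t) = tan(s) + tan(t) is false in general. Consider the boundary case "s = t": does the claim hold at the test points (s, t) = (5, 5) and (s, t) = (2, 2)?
No, fails at both test points

At (5, 5): LHS = tan(10) ≈ 0.6484 ≠ RHS = 2·tan(5) ≈ -6.761
At (2, 2): LHS = tan(4) ≈ 1.158 ≠ RHS = 2·tan(2) ≈ -4.37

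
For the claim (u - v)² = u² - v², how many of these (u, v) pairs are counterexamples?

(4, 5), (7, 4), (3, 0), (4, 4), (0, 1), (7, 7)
3

Testing each pair:
(4, 5): LHS = 1, RHS = -9 → counterexample
(7, 4): LHS = 9, RHS = 33 → counterexample
(3, 0): LHS = 9, RHS = 9 → satisfies claim
(4, 4): LHS = 0, RHS = 0 → satisfies claim
(0, 1): LHS = 1, RHS = -1 → counterexample
(7, 7): LHS = 0, RHS = 0 → satisfies claim

That makes 3 counterexamples.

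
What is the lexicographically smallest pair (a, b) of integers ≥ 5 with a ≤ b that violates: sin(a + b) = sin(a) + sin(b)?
Substituting (5, 5) into the claim:
LHS = sin(5 + 5) = sin(10) ≈ -0.544
RHS = sin(5) + sin(5) = 2·sin(5) ≈ -1.918

Since LHS ≠ RHS, this pair disproves the claim, and no lexicographically smaller pair (a ≤ b, integers ≥ 5) does.

For instance (8, 12) is also a counterexample (LHS = sin(20) ≈ 0.9129, RHS = sin(12) + sin(8) ≈ 0.4528), but it's lexicographically larger.

Answer: (a, b) = (5, 5)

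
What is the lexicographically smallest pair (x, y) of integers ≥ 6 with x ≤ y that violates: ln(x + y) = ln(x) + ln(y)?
(x, y) = (6, 6)

Substituting (6, 6) into the claim:
LHS = ln(6 + 6) = ln(12) ≈ 2.485
RHS = ln(6) + ln(6) = 2·ln(6) ≈ 3.584

Since LHS ≠ RHS, this pair disproves the claim, and no lexicographically smaller pair (x ≤ y, integers ≥ 6) does.

For instance (11, 12) is also a counterexample (LHS = ln(23) ≈ 3.135, RHS = ln(11) + ln(12) ≈ 4.883), but it's lexicographically larger.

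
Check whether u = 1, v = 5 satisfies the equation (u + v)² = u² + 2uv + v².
Holds

Substituting u = 1, v = 5:

LHS = (1 + 5)² = 36
RHS = 1² + 2·1·5 + 5² = 36

LHS = RHS, so the equation holds at this point.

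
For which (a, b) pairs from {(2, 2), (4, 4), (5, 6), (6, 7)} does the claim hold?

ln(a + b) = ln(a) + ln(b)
Testing each pair:
(2, 2): LHS = ln(4) ≈ 1.386, RHS = 2·ln(2) ≈ 1.386 → holds
(4, 4): LHS = ln(8) ≈ 2.079, RHS = 2·ln(4) ≈ 2.773 → fails
(5, 6): LHS = ln(11) ≈ 2.398, RHS = ln(5) + ln(6) ≈ 3.401 → fails
(6, 7): LHS = ln(13) ≈ 2.565, RHS = ln(6) + ln(7) ≈ 3.738 → fails

1 of 4 pairs satisfies the claim.

Answer: (2, 2)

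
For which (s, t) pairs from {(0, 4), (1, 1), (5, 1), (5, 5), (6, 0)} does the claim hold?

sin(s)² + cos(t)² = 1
Testing each pair:
(0, 4): LHS = cos(4)² ≈ 0.4272, RHS = 1 → fails
(1, 1): LHS = cos(1)² + sin(1)² = 1, RHS = 1 → holds
(5, 1): LHS = cos(1)² + sin(5)² ≈ 1.211, RHS = 1 → fails
(5, 5): LHS = cos(5)² + sin(5)² = 1, RHS = 1 → holds
(6, 0): LHS = sin(6)² + 1 ≈ 1.078, RHS = 1 → fails

2 of 5 pairs satisfy the claim.

Answer: (1, 1), (5, 5)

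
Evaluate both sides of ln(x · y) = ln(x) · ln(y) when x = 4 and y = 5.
LHS = ln(4 · 5) = ln(20) ≈ 2.996
RHS = ln(4) · ln(5) ≈ 2.231

LHS ≠ RHS (they differ by about 0.7646), so the equation does not hold here.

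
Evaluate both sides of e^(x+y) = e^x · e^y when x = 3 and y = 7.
LHS = e^(3+7) = e^10 ≈ 22026.5
RHS = e^3 · e^7 = e^10 ≈ 22026.5

LHS = RHS: the two sides agree.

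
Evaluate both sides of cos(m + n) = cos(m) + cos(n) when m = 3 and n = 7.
LHS = cos(3 + 7) = cos(10) ≈ -0.8391
RHS = cos(3) + cos(7) ≈ -0.2361

LHS ≠ RHS (they differ by about 0.603), so the equation does not hold here.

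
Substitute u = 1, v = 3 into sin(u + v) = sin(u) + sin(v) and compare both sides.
LHS = sin(1 + 3) = sin(4) ≈ -0.7568
RHS = sin(1) + sin(3) ≈ 0.9826

LHS ≠ RHS (they differ by about 1.739), so the equation does not hold here.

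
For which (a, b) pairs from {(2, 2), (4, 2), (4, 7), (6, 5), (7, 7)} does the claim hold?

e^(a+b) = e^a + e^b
Testing each pair:
(2, 2): LHS = e^4 ≈ 54.6, RHS = 2·e^2 ≈ 14.78 → fails
(4, 2): LHS = e^6 ≈ 403.4, RHS = e^2 + e^4 ≈ 61.99 → fails
(4, 7): LHS = e^11 ≈ 59874.1, RHS = e^4 + e^7 ≈ 1151 → fails
(6, 5): LHS = e^11 ≈ 59874.1, RHS = e^5 + e^6 ≈ 551.8 → fails
(7, 7): LHS = e^14 ≈ 1202604.3, RHS = 2·e^7 ≈ 2193 → fails

No pair satisfies the claim.

Answer: None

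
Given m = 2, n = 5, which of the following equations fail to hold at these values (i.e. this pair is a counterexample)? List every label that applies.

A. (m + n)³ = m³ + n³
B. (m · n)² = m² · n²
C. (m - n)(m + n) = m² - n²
A

Evaluating each claim at the given values:
A. LHS = 343, RHS = 133 → fails here (LHS ≠ RHS)
B. LHS = 100, RHS = 100 → holds here (LHS = RHS)
C. LHS = -21, RHS = -21 → holds here (LHS = RHS)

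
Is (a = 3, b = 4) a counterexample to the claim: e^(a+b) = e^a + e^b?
Yes

Substituting a = 3, b = 4:
LHS = e^(3+4) = e^7 ≈ 1097
RHS = e^3 + e^4 ≈ 74.68

Since LHS ≠ RHS, this pair disproves the claim.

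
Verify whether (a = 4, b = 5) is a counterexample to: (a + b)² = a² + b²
Substituting a = 4, b = 5:
LHS = (4 + 5)² = 81
RHS = 4² + 5² = 41

Since LHS ≠ RHS, this pair disproves the claim.

Answer: Yes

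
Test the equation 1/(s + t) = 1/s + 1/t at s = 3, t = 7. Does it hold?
Fails

Substituting s = 3, t = 7:

LHS = 1/(3 + 7) = 1/10
RHS = 1/3 + 1/7 = 10/21

LHS ≠ RHS, so the equation does not hold at this point.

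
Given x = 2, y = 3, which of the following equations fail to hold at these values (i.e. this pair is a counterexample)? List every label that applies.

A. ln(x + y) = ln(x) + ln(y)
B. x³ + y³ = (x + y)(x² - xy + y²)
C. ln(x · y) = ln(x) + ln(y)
A

Evaluating each claim at the given values:
A. LHS = ln(5) ≈ 1.609, RHS = ln(2) + ln(3) ≈ 1.792 → fails here (LHS ≠ RHS)
B. LHS = 35, RHS = 35 → holds here (LHS = RHS)
C. LHS = ln(6) ≈ 1.792, RHS = ln(2) + ln(3) ≈ 1.792 → holds here (LHS = RHS)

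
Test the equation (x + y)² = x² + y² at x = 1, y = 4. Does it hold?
Substituting x = 1, y = 4:

LHS = (1 + 4)² = 25
RHS = 1² + 4² = 17

LHS ≠ RHS, so the equation does not hold at this point.

Answer: Fails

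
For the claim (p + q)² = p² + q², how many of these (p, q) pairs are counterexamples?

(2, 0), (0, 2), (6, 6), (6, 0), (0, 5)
Testing each pair:
(2, 0): LHS = 4, RHS = 4 → satisfies claim
(0, 2): LHS = 4, RHS = 4 → satisfies claim
(6, 6): LHS = 144, RHS = 72 → counterexample
(6, 0): LHS = 36, RHS = 36 → satisfies claim
(0, 5): LHS = 25, RHS = 25 → satisfies claim

That makes 1 counterexample.

Answer: 1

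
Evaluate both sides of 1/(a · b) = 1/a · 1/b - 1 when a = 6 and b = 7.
LHS = 1/(6 · 7) = 1/42
RHS = 1/6 · 1/7 - 1 = -41/42

LHS ≠ RHS, so the equation does not hold here.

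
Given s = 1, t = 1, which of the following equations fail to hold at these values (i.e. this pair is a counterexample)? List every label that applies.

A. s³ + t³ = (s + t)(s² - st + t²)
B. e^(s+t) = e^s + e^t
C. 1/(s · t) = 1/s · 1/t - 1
Evaluating each claim at the given values:
A. LHS = 2, RHS = 2 → holds here (LHS = RHS)
B. LHS = e^2 ≈ 7.389, RHS = 2·e ≈ 5.437 → fails here (LHS ≠ RHS)
C. LHS = 1, RHS = 0 → fails here (LHS ≠ RHS)

Answer: B, C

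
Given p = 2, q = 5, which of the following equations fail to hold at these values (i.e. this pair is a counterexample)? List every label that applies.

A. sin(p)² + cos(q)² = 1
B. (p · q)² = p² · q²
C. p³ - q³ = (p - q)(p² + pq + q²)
A

Evaluating each claim at the given values:
A. LHS = cos(5)² + sin(2)² ≈ 0.9073, RHS = 1 → fails here (LHS ≠ RHS)
B. LHS = 100, RHS = 100 → holds here (LHS = RHS)
C. LHS = -117, RHS = -117 → holds here (LHS = RHS)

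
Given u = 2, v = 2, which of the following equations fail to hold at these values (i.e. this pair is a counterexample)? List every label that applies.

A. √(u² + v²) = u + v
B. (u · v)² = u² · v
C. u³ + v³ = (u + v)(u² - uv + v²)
A, B

Evaluating each claim at the given values:
A. LHS = 2·√(2) ≈ 2.828, RHS = 4 → fails here (LHS ≠ RHS)
B. LHS = 16, RHS = 8 → fails here (LHS ≠ RHS)
C. LHS = 16, RHS = 16 → holds here (LHS = RHS)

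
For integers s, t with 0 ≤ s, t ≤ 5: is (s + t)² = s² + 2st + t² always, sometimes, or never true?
The identity holds for every pair in the range. For instance at (s, t) = (0, 4): both sides equal 16.

Answer: Always true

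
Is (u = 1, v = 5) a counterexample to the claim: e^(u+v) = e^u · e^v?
Substituting u = 1, v = 5:
LHS = e^(1+5) = e^6 ≈ 403.4
RHS = e^1 · e^5 = e^6 ≈ 403.4

The sides agree, so this pair does not disprove the claim.

Answer: No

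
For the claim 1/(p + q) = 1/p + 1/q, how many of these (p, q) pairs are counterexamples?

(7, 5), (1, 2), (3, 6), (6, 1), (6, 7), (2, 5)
6

Testing each pair:
(7, 5): LHS = 1/12, RHS = 12/35 → counterexample
(1, 2): LHS = 1/3, RHS = 3/2 → counterexample
(3, 6): LHS = 1/9, RHS = 1/2 → counterexample
(6, 1): LHS = 1/7, RHS = 7/6 → counterexample
(6, 7): LHS = 1/13, RHS = 13/42 → counterexample
(2, 5): LHS = 1/7, RHS = 7/10 → counterexample

That makes 6 counterexamples.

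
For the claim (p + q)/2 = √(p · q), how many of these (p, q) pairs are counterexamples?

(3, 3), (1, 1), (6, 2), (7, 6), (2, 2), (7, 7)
Testing each pair:
(3, 3): LHS = 3, RHS = 3 → satisfies claim
(1, 1): LHS = 1, RHS = 1 → satisfies claim
(6, 2): LHS = 4, RHS = 2·√(3) ≈ 3.464 → counterexample
(7, 6): LHS = 13/2, RHS = √(42) ≈ 6.481 → counterexample
(2, 2): LHS = 2, RHS = 2 → satisfies claim
(7, 7): LHS = 7, RHS = 7 → satisfies claim

That makes 2 counterexamples.

Answer: 2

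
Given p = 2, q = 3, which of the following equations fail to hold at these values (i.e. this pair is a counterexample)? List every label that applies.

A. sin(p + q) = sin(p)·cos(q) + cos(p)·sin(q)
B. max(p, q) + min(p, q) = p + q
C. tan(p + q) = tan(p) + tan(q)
C

Evaluating each claim at the given values:
A. LHS = sin(5) ≈ -0.9589, RHS = sin(2)·cos(3) + sin(3)·cos(2) ≈ -0.9589 → holds here (LHS = RHS)
B. LHS = 5, RHS = 5 → holds here (LHS = RHS)
C. LHS = tan(5) ≈ -3.381, RHS = tan(2) + tan(3) ≈ -2.328 → fails here (LHS ≠ RHS)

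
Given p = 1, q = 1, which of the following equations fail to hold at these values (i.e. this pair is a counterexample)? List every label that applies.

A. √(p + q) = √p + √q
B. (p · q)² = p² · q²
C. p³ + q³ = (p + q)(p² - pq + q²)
Evaluating each claim at the given values:
A. LHS = √(2) ≈ 1.414, RHS = 2 → fails here (LHS ≠ RHS)
B. LHS = 1, RHS = 1 → holds here (LHS = RHS)
C. LHS = 2, RHS = 2 → holds here (LHS = RHS)

Answer: A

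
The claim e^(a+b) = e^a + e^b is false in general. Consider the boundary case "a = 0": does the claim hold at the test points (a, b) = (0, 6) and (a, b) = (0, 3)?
At (0, 6): LHS = e^6 ≈ 403.4 ≠ RHS = 1 + e^6 ≈ 404.4
At (0, 3): LHS = e^3 ≈ 20.09 ≠ RHS = 1 + e^3 ≈ 21.09

Answer: No, fails at both test points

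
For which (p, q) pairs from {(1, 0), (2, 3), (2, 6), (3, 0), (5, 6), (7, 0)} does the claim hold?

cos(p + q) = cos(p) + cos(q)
Testing each pair:
(1, 0): LHS = cos(1) ≈ 0.5403, RHS = cos(1) + 1 ≈ 1.54 → fails
(2, 3): LHS = cos(5) ≈ 0.2837, RHS = cos(3) + cos(2) ≈ -1.406 → fails
(2, 6): LHS = cos(8) ≈ -0.1455, RHS = cos(2) + cos(6) ≈ 0.544 → fails
(3, 0): LHS = cos(3) ≈ -0.99, RHS = cos(3) + 1 ≈ 0.01001 → fails
(5, 6): LHS = cos(11) ≈ 0.004426, RHS = cos(5) + cos(6) ≈ 1.244 → fails
(7, 0): LHS = cos(7) ≈ 0.7539, RHS = cos(7) + 1 ≈ 1.754 → fails

No pair satisfies the claim.

Answer: None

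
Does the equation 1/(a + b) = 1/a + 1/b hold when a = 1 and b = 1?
Substituting a = 1, b = 1:

LHS = 1/(1 + 1) = 1/2
RHS = 1/1 + 1/1 = 2

LHS ≠ RHS, so the equation does not hold at this point.

Answer: Fails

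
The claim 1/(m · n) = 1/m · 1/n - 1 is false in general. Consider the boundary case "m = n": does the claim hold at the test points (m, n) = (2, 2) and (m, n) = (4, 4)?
No, fails at both test points

At (2, 2): LHS = 1/4 ≠ RHS = -3/4
At (4, 4): LHS = 1/16 ≠ RHS = -15/16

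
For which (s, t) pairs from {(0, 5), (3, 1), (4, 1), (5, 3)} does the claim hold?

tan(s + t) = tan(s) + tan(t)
(0, 5)

Testing each pair:
(0, 5): LHS = tan(5) ≈ -3.381, RHS = tan(5) ≈ -3.381 → holds
(3, 1): LHS = tan(4) ≈ 1.158, RHS = tan(3) + tan(1) ≈ 1.415 → fails
(4, 1): LHS = tan(5) ≈ -3.381, RHS = tan(4) + tan(1) ≈ 2.715 → fails
(5, 3): LHS = tan(8) ≈ -6.8, RHS = tan(5) + tan(3) ≈ -3.523 → fails

1 of 4 pairs satisfies the claim.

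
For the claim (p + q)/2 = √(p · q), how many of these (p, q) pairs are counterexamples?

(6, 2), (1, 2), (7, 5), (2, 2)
Testing each pair:
(6, 2): LHS = 4, RHS = 2·√(3) ≈ 3.464 → counterexample
(1, 2): LHS = 3/2, RHS = √(2) ≈ 1.414 → counterexample
(7, 5): LHS = 6, RHS = √(35) ≈ 5.916 → counterexample
(2, 2): LHS = 2, RHS = 2 → satisfies claim

That makes 3 counterexamples.

Answer: 3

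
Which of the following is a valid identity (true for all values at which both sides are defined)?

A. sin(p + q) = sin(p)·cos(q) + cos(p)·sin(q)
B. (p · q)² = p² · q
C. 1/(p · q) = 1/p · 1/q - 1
A

A: holds — e.g. at (4, 5), both sides equal sin(9) ≈ 0.4121.
B: fails at (5, 5) — LHS = 625, RHS = 125.
C: fails at (3, 7) — LHS = 1/21, RHS = -20/21.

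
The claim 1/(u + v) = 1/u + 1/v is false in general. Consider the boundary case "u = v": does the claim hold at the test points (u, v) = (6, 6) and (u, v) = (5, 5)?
At (6, 6): LHS = 1/12 ≠ RHS = 1/3
At (5, 5): LHS = 1/10 ≠ RHS = 2/5

Answer: No, fails at both test points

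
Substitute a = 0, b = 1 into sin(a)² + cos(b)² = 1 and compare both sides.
LHS = sin(0)² + cos(1)² = cos(1)² ≈ 0.2919
RHS = 1

LHS ≠ RHS (they differ by about 0.7081), so the equation does not hold here.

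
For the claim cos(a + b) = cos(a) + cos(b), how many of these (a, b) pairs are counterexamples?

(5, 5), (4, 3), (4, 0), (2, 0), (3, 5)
5

Testing each pair:
(5, 5): LHS = cos(10) ≈ -0.8391, RHS = 2·cos(5) ≈ 0.5673 → counterexample
(4, 3): LHS = cos(7) ≈ 0.7539, RHS = cos(3) + cos(4) ≈ -1.644 → counterexample
(4, 0): LHS = cos(4) ≈ -0.6536, RHS = cos(4) + 1 ≈ 0.3464 → counterexample
(2, 0): LHS = cos(2) ≈ -0.4161, RHS = cos(2) + 1 ≈ 0.5839 → counterexample
(3, 5): LHS = cos(8) ≈ -0.1455, RHS = cos(3) + cos(5) ≈ -0.7063 → counterexample

That makes 5 counterexamples.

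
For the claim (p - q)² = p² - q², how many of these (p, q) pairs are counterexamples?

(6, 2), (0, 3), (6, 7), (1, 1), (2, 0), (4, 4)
Testing each pair:
(6, 2): LHS = 16, RHS = 32 → counterexample
(0, 3): LHS = 9, RHS = -9 → counterexample
(6, 7): LHS = 1, RHS = -13 → counterexample
(1, 1): LHS = 0, RHS = 0 → satisfies claim
(2, 0): LHS = 4, RHS = 4 → satisfies claim
(4, 4): LHS = 0, RHS = 0 → satisfies claim

That makes 3 counterexamples.

Answer: 3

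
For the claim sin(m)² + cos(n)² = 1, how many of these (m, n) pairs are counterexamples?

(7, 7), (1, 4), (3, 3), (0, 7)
Testing each pair:
(7, 7): LHS = sin(7)² + cos(7)² = 1, RHS = 1 → satisfies claim
(1, 4): LHS = cos(4)² + sin(1)² ≈ 1.135, RHS = 1 → counterexample
(3, 3): LHS = sin(3)² + cos(3)² = 1, RHS = 1 → satisfies claim
(0, 7): LHS = cos(7)² ≈ 0.5684, RHS = 1 → counterexample

That makes 2 counterexamples.

Answer: 2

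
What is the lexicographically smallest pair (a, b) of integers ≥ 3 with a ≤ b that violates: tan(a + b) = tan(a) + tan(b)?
Substituting (3, 3) into the claim:
LHS = tan(3 + 3) = tan(6) ≈ -0.291
RHS = tan(3) + tan(3) = 2·tan(3) ≈ -0.2851

Since LHS ≠ RHS, this pair disproves the claim, and no lexicographically smaller pair (a ≤ b, integers ≥ 3) does.

For instance (9, 9) is also a counterexample (LHS = tan(18) ≈ -1.137, RHS = 2·tan(9) ≈ -0.9046), but it's lexicographically larger.

Answer: (a, b) = (3, 3)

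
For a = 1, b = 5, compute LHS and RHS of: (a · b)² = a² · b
LHS = (1 · 5)² = 25
RHS = 1² · 5 = 5

LHS ≠ RHS, so the equation does not hold here.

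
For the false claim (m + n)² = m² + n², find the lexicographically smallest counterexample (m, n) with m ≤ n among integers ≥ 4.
(m, n) = (4, 4)

Substituting (4, 4) into the claim:
LHS = (4 + 4)² = 64
RHS = 4² + 4² = 32

Since LHS ≠ RHS, this pair disproves the claim, and no lexicographically smaller pair (m ≤ n, integers ≥ 4) does.

For instance (4, 8) is also a counterexample (LHS = 144, RHS = 80), but it's lexicographically larger.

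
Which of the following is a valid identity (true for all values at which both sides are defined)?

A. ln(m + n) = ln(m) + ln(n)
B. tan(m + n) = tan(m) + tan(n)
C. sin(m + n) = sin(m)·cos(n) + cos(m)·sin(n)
C

A: fails at (5, 5) — LHS = ln(10) ≈ 2.303, RHS = 2·ln(5) ≈ 3.219.
B: fails at (1, 5) — LHS = tan(6) ≈ -0.291, RHS = tan(5) + tan(1) ≈ -1.823.
C: holds — e.g. at (5, 5), both sides equal sin(10) ≈ -0.544.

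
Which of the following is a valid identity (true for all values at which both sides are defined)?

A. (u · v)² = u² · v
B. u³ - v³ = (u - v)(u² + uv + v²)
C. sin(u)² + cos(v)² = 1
A: fails at (3, 7) — LHS = 441, RHS = 63.
B: holds — e.g. at (3, 4), both sides equal -37.
C: fails at (1, 3) — LHS = sin(1)² + cos(3)² ≈ 1.688, RHS = 1.

Answer: B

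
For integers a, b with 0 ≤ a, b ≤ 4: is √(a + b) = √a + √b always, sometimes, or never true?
It holds at (a, b) = (0, 4) (both sides equal 2), but fails at (a, b) = (4, 2) (LHS = √(6) ≈ 2.449, RHS = √(2) + 2 ≈ 3.414).

Answer: Sometimes true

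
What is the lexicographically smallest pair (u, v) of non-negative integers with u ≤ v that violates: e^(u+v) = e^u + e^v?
(u, v) = (0, 0)

Substituting (0, 0) into the claim:
LHS = e^(0+0) = 1
RHS = e^0 + e^0 = 2

Since LHS ≠ RHS, this pair disproves the claim, and no lexicographically smaller pair (u ≤ v, non-negative integers) does.

For instance (5, 5) is also a counterexample (LHS = e^10 ≈ 22026.5, RHS = 2·e^5 ≈ 296.8), but it's lexicographically larger.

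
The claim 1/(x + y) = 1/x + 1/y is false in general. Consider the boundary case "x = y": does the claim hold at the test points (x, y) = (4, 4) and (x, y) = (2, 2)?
At (4, 4): LHS = 1/8 ≠ RHS = 1/2
At (2, 2): LHS = 1/4 ≠ RHS = 1

Answer: No, fails at both test points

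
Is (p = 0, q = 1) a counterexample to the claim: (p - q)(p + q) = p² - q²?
Substituting p = 0, q = 1:
LHS = (0 - 1)(0 + 1) = -1
RHS = 0² - 1² = -1

The sides agree, so this pair does not disprove the claim.

Answer: No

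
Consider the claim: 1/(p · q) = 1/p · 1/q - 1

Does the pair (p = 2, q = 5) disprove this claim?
Substituting p = 2, q = 5:
LHS = 1/(2 · 5) = 1/10
RHS = 1/2 · 1/5 - 1 = -9/10

Since LHS ≠ RHS, this pair disproves the claim.

Answer: Yes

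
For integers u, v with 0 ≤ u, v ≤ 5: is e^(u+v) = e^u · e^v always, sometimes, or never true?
Always true

The identity holds for every pair in the range. For instance at (u, v) = (5, 4): both sides equal e^9 ≈ 8103.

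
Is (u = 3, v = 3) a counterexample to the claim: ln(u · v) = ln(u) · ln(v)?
Yes

Substituting u = 3, v = 3:
LHS = ln(3 · 3) = ln(9) ≈ 2.197
RHS = ln(3) · ln(3) = ln(3)² ≈ 1.207

Since LHS ≠ RHS, this pair disproves the claim.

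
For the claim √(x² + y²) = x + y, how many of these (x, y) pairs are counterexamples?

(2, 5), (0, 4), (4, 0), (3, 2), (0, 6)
2

Testing each pair:
(2, 5): LHS = √(29) ≈ 5.385, RHS = 7 → counterexample
(0, 4): LHS = 4, RHS = 4 → satisfies claim
(4, 0): LHS = 4, RHS = 4 → satisfies claim
(3, 2): LHS = √(13) ≈ 3.606, RHS = 5 → counterexample
(0, 6): LHS = 6, RHS = 6 → satisfies claim

That makes 2 counterexamples.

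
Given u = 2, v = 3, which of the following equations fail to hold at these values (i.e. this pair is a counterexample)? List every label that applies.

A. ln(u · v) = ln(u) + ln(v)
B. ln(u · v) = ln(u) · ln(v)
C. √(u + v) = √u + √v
B, C

Evaluating each claim at the given values:
A. LHS = ln(6) ≈ 1.792, RHS = ln(2) + ln(3) ≈ 1.792 → holds here (LHS = RHS)
B. LHS = ln(6) ≈ 1.792, RHS = ln(2)·ln(3) ≈ 0.7615 → fails here (LHS ≠ RHS)
C. LHS = √(5) ≈ 2.236, RHS = √(2) + √(3) ≈ 3.146 → fails here (LHS ≠ RHS)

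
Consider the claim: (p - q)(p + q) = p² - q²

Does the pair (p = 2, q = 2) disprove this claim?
No

Substituting p = 2, q = 2:
LHS = (2 - 2)(2 + 2) = 0
RHS = 2² - 2² = 0

The sides agree, so this pair does not disprove the claim.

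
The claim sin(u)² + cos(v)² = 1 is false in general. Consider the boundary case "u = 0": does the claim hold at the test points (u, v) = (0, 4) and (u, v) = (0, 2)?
At (0, 4): LHS = cos(4)² ≈ 0.4272 ≠ RHS = 1
At (0, 2): LHS = cos(2)² ≈ 0.1732 ≠ RHS = 1

Answer: No, fails at both test points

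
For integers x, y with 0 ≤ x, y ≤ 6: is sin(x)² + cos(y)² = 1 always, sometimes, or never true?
Sometimes true

It holds at (x, y) = (2, 2) (both sides equal 1), but fails at (x, y) = (2, 5) (LHS = cos(5)² + sin(2)² ≈ 0.9073, RHS = 1).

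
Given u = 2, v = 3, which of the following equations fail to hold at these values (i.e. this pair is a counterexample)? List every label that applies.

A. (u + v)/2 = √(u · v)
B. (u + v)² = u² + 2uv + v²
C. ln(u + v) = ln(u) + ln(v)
A, C

Evaluating each claim at the given values:
A. LHS = 5/2, RHS = √(6) ≈ 2.449 → fails here (LHS ≠ RHS)
B. LHS = 25, RHS = 25 → holds here (LHS = RHS)
C. LHS = ln(5) ≈ 1.609, RHS = ln(2) + ln(3) ≈ 1.792 → fails here (LHS ≠ RHS)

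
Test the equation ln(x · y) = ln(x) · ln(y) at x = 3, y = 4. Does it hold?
Fails

Substituting x = 3, y = 4:

LHS = ln(3 · 4) = ln(12) ≈ 2.485
RHS = ln(3) · ln(4) ≈ 1.523

LHS ≠ RHS, so the equation does not hold at this point.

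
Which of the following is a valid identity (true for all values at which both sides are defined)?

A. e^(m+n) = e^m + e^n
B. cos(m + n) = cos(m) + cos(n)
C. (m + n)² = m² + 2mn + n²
A: fails at (0, 1) — LHS = e ≈ 2.718, RHS = 1 + e ≈ 3.718.
B: fails at (1, 5) — LHS = cos(6) ≈ 0.9602, RHS = cos(5) + cos(1) ≈ 0.824.
C: holds — e.g. at (5, 8), both sides equal 169.

Answer: C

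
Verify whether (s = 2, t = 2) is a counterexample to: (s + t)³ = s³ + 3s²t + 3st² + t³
Substituting s = 2, t = 2:
LHS = (2 + 2)³ = 64
RHS = 2³ + 3·2²·2 + 3·2·2² + 2³ = 64

The sides agree, so this pair does not disprove the claim.

Answer: No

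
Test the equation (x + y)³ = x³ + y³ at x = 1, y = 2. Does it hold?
Fails

Substituting x = 1, y = 2:

LHS = (1 + 2)³ = 27
RHS = 1³ + 2³ = 9

LHS ≠ RHS, so the equation does not hold at this point.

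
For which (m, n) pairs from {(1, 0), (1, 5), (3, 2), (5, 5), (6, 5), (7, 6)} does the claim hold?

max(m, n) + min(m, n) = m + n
All pairs

Testing each pair:
(1, 0): LHS = 1, RHS = 1 → holds
(1, 5): LHS = 6, RHS = 6 → holds
(3, 2): LHS = 5, RHS = 5 → holds
(5, 5): LHS = 10, RHS = 10 → holds
(6, 5): LHS = 11, RHS = 11 → holds
(7, 6): LHS = 13, RHS = 13 → holds

Every pair satisfies the claim.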